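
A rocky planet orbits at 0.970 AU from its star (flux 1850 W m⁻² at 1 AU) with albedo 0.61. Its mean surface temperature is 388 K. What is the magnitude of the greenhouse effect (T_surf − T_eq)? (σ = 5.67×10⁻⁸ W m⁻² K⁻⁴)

S = 1850/0.970² = 1966 W m⁻².
T_eq = [S(1−A)/(4σ)]^(1/4) = [1966×0.39/(4×5.67×10⁻⁸)]^(1/4) = 241.1 K.
ΔT = T_surf − T_eq = 388 − 241.1.

ΔT ≈ 146.9 K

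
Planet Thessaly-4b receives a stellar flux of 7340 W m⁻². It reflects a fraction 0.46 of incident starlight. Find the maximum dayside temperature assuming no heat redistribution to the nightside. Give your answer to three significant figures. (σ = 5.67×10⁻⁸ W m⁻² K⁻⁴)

With no redistribution each surface element balances locally: S(1−A) = σT⁴.
T = [7340 × 0.54 / 5.67×10⁻⁸]^(1/4) = (6.99×10¹⁰)^(1/4) = 514 K.

T_ss ≈ 514 K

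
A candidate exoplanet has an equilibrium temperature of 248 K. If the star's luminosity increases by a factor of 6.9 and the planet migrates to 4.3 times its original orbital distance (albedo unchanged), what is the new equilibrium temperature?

T_eq ≈ 194 K

T_eq ∝ L^(1/4) · d^(−1/2).
T′ = 248 × 6.9^(1/4) / 4.3^(1/2) = 194 K.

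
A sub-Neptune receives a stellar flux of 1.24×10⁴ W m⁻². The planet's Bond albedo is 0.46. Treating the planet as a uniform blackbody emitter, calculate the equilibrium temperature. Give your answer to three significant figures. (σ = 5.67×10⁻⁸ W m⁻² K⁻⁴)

T_eq ≈ 415 K

Energy balance: absorbed = emitted ⇒ πR²·S(1−A) = 4πR²·σT_eq⁴, so T_eq⁴ = S(1−A)/(4σ).
T_eq = [1.24×10⁴ × 0.54 / (4 × 5.67×10⁻⁸)]^(1/4) = (2.95×10¹⁰)^(1/4) = 415 K.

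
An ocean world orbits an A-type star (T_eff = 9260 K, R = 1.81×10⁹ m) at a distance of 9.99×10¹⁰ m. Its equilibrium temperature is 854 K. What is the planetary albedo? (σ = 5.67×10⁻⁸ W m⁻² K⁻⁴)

L = 4πR_⋆²σT_⋆⁴ = 4π(1.81×10⁹)² × 5.67×10⁻⁸ × (9260)⁴ = 1.72×10²⁸ W.
S = L/(4πd²) = 1.37×10⁵ W m⁻².
From T_eq⁴ = S(1−A)/(4σ): 1−A = 4σT_eq⁴/S.
1−A = 4 × 5.67×10⁻⁸ × (854)⁴ / 1.37×10⁵ = 0.881.

A ≈ 0.12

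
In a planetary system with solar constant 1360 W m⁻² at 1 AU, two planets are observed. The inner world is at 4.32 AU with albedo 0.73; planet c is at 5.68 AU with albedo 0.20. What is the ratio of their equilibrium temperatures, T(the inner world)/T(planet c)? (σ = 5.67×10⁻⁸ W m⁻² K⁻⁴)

T_eq = [S₀(1−A)/(4σd²)]^(1/4), so T ∝ (1−A)^(1/4) / √d.
T₁ = [1360×0.27/(4×5.67×10⁻⁸×4.32²)]^(1/4) = 96.51 K.
T₂ = [1360×0.80/(4×5.67×10⁻⁸×5.68²)]^(1/4) = 110.43 K.

T₁/T₂ ≈ 0.874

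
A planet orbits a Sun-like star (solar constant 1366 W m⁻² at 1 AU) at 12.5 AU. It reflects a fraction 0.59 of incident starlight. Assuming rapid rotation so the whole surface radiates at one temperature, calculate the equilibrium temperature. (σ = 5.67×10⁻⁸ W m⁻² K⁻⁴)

Flux at 12.5 AU: S = 1366/12.5² = 8.74 W m⁻².
Energy balance: absorbed = emitted ⇒ πR²·S(1−A) = 4πR²·σT_eq⁴, so T_eq⁴ = S(1−A)/(4σ).
T_eq = [8.74 × 0.41 / (4 × 5.67×10⁻⁸)]^(1/4) = (1.58×10⁷)^(1/4) = 63.1 K.

T_eq ≈ 63.1 K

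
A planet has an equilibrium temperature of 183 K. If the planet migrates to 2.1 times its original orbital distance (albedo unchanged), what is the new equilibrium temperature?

T_eq ∝ L^(1/4) · d^(−1/2).
T′ = 183 / 2.1^(1/2) = 126 K.

T_eq ≈ 126 K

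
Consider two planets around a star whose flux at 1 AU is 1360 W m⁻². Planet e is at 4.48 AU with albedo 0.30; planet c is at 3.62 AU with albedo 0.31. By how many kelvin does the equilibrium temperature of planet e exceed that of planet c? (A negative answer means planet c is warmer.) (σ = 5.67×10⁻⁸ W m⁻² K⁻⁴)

T_eq = [S₀(1−A)/(4σd²)]^(1/4), so T ∝ (1−A)^(1/4) / √d.
T₁ = [1360×0.70/(4×5.67×10⁻⁸×4.48²)]^(1/4) = 120.26 K.
T₂ = [1360×0.69/(4×5.67×10⁻⁸×3.62²)]^(1/4) = 133.30 K.

ΔT ≈ -13.0 K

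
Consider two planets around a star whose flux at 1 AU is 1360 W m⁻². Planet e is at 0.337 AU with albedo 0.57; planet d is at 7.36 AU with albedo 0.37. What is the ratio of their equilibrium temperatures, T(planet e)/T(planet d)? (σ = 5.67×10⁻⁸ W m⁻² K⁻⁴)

T_eq = [S₀(1−A)/(4σd²)]^(1/4), so T ∝ (1−A)^(1/4) / √d.
T₁ = [1360×0.43/(4×5.67×10⁻⁸×0.337²)]^(1/4) = 388.17 K.
T₂ = [1360×0.63/(4×5.67×10⁻⁸×7.36²)]^(1/4) = 91.38 K.

T₁/T₂ ≈ 4.248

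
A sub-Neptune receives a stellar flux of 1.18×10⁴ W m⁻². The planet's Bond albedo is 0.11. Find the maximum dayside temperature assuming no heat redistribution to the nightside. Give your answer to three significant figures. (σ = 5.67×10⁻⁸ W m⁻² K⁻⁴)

T_ss ≈ 656 K

With no redistribution each surface element balances locally: S(1−A) = σT⁴.
T = [1.18×10⁴ × 0.89 / 5.67×10⁻⁸]^(1/4) = (1.85×10¹¹)^(1/4) = 656 K.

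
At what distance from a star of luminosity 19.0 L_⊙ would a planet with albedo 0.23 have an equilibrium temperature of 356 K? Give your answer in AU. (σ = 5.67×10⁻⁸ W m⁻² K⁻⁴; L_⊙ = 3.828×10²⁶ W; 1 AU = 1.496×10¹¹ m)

L = 19.0 × 3.828×10²⁶ = 7.27×10²⁷ W.
From T_eq⁴ = L(1−A)/(16πσd²): d = √[L(1−A)/(16πσT_eq⁴)].
d = √[7.27×10²⁷ × 0.77 / (16π × 5.67×10⁻⁸ × (356)⁴)] = 3.50×10¹¹ m = 2.34 AU.

d ≈ 2.34 AU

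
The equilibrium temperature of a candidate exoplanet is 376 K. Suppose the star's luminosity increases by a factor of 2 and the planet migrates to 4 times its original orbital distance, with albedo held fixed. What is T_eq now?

T_eq ≈ 224 K

T_eq ∝ L^(1/4) · d^(−1/2).
T′ = 376 × 2^(1/4) / 4^(1/2) = 224 K.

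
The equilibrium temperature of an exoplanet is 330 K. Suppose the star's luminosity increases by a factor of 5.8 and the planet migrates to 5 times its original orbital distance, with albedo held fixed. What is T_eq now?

T_eq ∝ L^(1/4) · d^(−1/2).
T′ = 330 × 5.8^(1/4) / 5^(1/2) = 229 K.

T_eq ≈ 229 K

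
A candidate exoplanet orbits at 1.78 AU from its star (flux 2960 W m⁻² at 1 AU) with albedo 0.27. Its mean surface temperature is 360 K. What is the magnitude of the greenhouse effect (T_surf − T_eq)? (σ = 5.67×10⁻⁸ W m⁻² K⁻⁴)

S = 2960/1.78² = 934.2 W m⁻².
T_eq = [S(1−A)/(4σ)]^(1/4) = [934.2×0.73/(4×5.67×10⁻⁸)]^(1/4) = 234.2 K.
ΔT = T_surf − T_eq = 360 − 234.2.

ΔT ≈ 125.8 K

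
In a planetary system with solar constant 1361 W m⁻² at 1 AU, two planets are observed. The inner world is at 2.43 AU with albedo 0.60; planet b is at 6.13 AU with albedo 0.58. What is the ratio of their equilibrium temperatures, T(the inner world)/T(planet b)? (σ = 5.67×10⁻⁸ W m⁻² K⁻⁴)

T₁/T₂ ≈ 1.569

T_eq = [S₀(1−A)/(4σd²)]^(1/4), so T ∝ (1−A)^(1/4) / √d.
T₁ = [1361×0.40/(4×5.67×10⁻⁸×2.43²)]^(1/4) = 141.99 K.
T₂ = [1361×0.42/(4×5.67×10⁻⁸×6.13²)]^(1/4) = 90.50 K.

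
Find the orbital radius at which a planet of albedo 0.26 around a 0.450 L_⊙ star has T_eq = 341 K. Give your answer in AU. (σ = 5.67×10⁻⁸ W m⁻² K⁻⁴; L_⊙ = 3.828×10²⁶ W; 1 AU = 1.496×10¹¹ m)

d ≈ 0.384 AU

L = 0.450 × 3.828×10²⁶ = 1.72×10²⁶ W.
From T_eq⁴ = L(1−A)/(16πσd²): d = √[L(1−A)/(16πσT_eq⁴)].
d = √[1.72×10²⁶ × 0.74 / (16π × 5.67×10⁻⁸ × (341)⁴)] = 5.75×10¹⁰ m = 0.384 AU.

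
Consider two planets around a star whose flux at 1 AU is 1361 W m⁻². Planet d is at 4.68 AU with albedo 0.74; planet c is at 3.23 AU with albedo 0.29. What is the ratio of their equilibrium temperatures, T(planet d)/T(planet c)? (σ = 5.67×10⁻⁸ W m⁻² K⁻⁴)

T_eq = [S₀(1−A)/(4σd²)]^(1/4), so T ∝ (1−A)^(1/4) / √d.
T₁ = [1361×0.26/(4×5.67×10⁻⁸×4.68²)]^(1/4) = 91.87 K.
T₂ = [1361×0.71/(4×5.67×10⁻⁸×3.23²)]^(1/4) = 142.16 K.

T₁/T₂ ≈ 0.646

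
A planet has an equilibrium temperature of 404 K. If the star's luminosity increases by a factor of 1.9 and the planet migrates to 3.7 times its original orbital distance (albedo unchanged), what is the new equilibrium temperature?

T_eq ≈ 247 K

T_eq ∝ L^(1/4) · d^(−1/2).
T′ = 404 × 1.9^(1/4) / 3.7^(1/2) = 247 K.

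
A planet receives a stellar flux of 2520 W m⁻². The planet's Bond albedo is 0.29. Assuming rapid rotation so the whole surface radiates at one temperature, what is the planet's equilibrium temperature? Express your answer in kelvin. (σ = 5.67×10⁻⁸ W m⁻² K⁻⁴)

Energy balance: absorbed = emitted ⇒ πR²·S(1−A) = 4πR²·σT_eq⁴, so T_eq⁴ = S(1−A)/(4σ).
T_eq = [2520 × 0.71 / (4 × 5.67×10⁻⁸)]^(1/4) = (7.89×10⁹)^(1/4) = 298 K.

T_eq ≈ 298 K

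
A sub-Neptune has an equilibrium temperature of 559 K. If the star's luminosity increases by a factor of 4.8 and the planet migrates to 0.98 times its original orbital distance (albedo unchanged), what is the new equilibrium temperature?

T_eq ∝ L^(1/4) · d^(−1/2).
T′ = 559 × 4.8^(1/4) / 0.98^(1/2) = 836 K.

T_eq ≈ 836 K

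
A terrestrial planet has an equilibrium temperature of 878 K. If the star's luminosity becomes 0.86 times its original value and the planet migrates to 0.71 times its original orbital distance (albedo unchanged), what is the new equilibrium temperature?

T_eq ≈ 1000 K

T_eq ∝ L^(1/4) · d^(−1/2).
T′ = 878 × 0.86^(1/4) / 0.71^(1/2) = 1000 K.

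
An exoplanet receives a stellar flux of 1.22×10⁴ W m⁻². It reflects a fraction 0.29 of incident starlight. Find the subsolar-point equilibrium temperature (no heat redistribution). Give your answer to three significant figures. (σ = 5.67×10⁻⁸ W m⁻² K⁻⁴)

At the subsolar point the surface absorbs S(1−A) and emits σT⁴ per unit area — no factor of 4, since only the local patch is in balance.
T = [1.22×10⁴ × 0.71 / 5.67×10⁻⁸]^(1/4) = (1.53×10¹¹)^(1/4) = 625 K.

T_ss ≈ 625 K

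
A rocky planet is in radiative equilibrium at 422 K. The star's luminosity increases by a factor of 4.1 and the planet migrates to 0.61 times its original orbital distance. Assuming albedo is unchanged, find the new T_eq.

T_eq ≈ 769 K

T_eq ∝ L^(1/4) · d^(−1/2).
T′ = 422 × 4.1^(1/4) / 0.61^(1/2) = 769 K.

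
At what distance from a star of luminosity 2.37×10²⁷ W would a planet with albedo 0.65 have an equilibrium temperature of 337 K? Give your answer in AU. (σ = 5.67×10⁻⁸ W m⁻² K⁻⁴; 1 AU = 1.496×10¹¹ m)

d ≈ 1.00 AU

From T_eq⁴ = L(1−A)/(16πσd²): d = √[L(1−A)/(16πσT_eq⁴)].
d = √[2.37×10²⁷ × 0.35 / (16π × 5.67×10⁻⁸ × (337)⁴)] = 1.50×10¹¹ m = 1.00 AU.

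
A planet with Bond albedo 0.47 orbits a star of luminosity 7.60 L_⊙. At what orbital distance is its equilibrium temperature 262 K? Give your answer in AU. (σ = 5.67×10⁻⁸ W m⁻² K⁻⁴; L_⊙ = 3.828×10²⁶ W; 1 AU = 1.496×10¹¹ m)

L = 7.60 × 3.828×10²⁶ = 2.91×10²⁷ W.
From T_eq⁴ = L(1−A)/(16πσd²): d = √[L(1−A)/(16πσT_eq⁴)].
d = √[2.91×10²⁷ × 0.53 / (16π × 5.67×10⁻⁸ × (262)⁴)] = 3.39×10¹¹ m = 2.27 AU.

d ≈ 2.27 AU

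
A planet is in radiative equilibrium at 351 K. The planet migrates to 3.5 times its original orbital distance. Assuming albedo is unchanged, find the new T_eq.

T_eq ≈ 188 K

T_eq ∝ L^(1/4) · d^(−1/2).
T′ = 351 / 3.5^(1/2) = 188 K.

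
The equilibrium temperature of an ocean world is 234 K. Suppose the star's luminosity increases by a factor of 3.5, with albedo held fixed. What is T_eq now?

T_eq ≈ 320 K

T_eq ∝ L^(1/4) · d^(−1/2).
T′ = 234 × 3.5^(1/4) = 320 K.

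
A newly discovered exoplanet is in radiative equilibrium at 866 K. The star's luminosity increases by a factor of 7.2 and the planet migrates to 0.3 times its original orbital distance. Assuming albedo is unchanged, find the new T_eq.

T_eq ≈ 2590 K

T_eq ∝ L^(1/4) · d^(−1/2).
T′ = 866 × 7.2^(1/4) / 0.3^(1/2) = 2590 K.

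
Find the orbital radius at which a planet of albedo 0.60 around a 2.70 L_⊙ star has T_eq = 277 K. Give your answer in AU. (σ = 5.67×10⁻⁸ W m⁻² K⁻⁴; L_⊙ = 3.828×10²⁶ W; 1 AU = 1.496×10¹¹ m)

d ≈ 1.05 AU

L = 2.70 × 3.828×10²⁶ = 1.03×10²⁷ W.
From T_eq⁴ = L(1−A)/(16πσd²): d = √[L(1−A)/(16πσT_eq⁴)].
d = √[1.03×10²⁷ × 0.40 / (16π × 5.67×10⁻⁸ × (277)⁴)] = 1.57×10¹¹ m = 1.05 AU.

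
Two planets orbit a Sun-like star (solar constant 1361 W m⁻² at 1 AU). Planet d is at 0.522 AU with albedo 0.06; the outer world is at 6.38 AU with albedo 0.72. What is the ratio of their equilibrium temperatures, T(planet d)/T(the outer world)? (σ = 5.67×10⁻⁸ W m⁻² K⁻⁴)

T₁/T₂ ≈ 4.732

T_eq = [S₀(1−A)/(4σd²)]^(1/4), so T ∝ (1−A)^(1/4) / √d.
T₁ = [1361×0.94/(4×5.67×10⁻⁸×0.522²)]^(1/4) = 379.32 K.
T₂ = [1361×0.28/(4×5.67×10⁻⁸×6.38²)]^(1/4) = 80.16 K.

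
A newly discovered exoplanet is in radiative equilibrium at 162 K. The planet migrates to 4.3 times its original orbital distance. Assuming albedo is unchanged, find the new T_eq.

T_eq ≈ 78.1 K

T_eq ∝ L^(1/4) · d^(−1/2).
T′ = 162 / 4.3^(1/2) = 78.1 K.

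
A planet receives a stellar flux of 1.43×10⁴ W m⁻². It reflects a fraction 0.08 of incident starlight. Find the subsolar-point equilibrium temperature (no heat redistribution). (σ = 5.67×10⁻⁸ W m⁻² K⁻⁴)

At the subsolar point the surface absorbs S(1−A) and emits σT⁴ per unit area — no factor of 4, since only the local patch is in balance.
T = [1.43×10⁴ × 0.92 / 5.67×10⁻⁸]^(1/4) = (2.32×10¹¹)^(1/4) = 694 K.

T_ss ≈ 694 K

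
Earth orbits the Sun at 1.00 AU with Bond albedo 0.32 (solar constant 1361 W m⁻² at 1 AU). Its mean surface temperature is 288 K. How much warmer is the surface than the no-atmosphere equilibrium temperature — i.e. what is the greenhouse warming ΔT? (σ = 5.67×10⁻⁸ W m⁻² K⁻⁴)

S = 1361/1.00² = 1361 W m⁻².
T_eq = [S(1−A)/(4σ)]^(1/4) = [1361×0.68/(4×5.67×10⁻⁸)]^(1/4) = 252.7 K.
ΔT = T_surf − T_eq = 288 − 252.7.

ΔT ≈ 35.3 K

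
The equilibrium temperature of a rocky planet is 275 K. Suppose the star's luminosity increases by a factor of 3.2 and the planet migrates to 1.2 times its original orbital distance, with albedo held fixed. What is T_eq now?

T_eq ∝ L^(1/4) · d^(−1/2).
T′ = 275 × 3.2^(1/4) / 1.2^(1/2) = 336 K.

T_eq ≈ 336 K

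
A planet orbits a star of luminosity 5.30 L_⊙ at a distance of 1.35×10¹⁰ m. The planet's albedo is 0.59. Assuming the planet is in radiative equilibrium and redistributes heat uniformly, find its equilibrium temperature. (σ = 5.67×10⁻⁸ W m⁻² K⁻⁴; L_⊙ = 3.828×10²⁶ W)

L = 5.30 × 3.828×10²⁶ = 2.03×10²⁷ W.
Flux: S = L/(4πd²) = 2.03×10²⁷/(4π×(1.35×10¹⁰)²) = 8.86×10⁵ W m⁻².
Energy balance: absorbed = emitted ⇒ πR²·S(1−A) = 4πR²·σT_eq⁴, so T_eq⁴ = S(1−A)/(4σ).
T_eq = [8.86×10⁵ × 0.41 / (4 × 5.67×10⁻⁸)]^(1/4) = (1.60×10¹²)^(1/4) = 1120 K.

T_eq ≈ 1120 K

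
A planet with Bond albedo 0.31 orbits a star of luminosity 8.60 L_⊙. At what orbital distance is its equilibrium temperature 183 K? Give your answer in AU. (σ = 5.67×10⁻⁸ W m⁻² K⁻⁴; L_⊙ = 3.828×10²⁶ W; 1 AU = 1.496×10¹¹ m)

d ≈ 5.64 AU

L = 8.60 × 3.828×10²⁶ = 3.29×10²⁷ W.
From T_eq⁴ = L(1−A)/(16πσd²): d = √[L(1−A)/(16πσT_eq⁴)].
d = √[3.29×10²⁷ × 0.69 / (16π × 5.67×10⁻⁸ × (183)⁴)] = 8.43×10¹¹ m = 5.64 AU.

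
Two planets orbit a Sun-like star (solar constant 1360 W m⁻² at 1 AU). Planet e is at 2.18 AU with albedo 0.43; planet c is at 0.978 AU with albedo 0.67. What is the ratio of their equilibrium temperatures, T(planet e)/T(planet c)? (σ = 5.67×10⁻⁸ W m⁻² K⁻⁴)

T_eq = [S₀(1−A)/(4σd²)]^(1/4), so T ∝ (1−A)^(1/4) / √d.
T₁ = [1360×0.57/(4×5.67×10⁻⁸×2.18²)]^(1/4) = 163.76 K.
T₂ = [1360×0.33/(4×5.67×10⁻⁸×0.978²)]^(1/4) = 213.27 K.

T₁/T₂ ≈ 0.768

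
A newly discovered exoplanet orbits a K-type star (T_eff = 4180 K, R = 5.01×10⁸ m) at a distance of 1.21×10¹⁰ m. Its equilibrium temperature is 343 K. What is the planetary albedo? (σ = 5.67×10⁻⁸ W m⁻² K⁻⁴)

A ≈ 0.89

L = 4πR_⋆²σT_⋆⁴ = 4π(5.01×10⁸)² × 5.67×10⁻⁸ × (4180)⁴ = 5.46×10²⁵ W.
S = L/(4πd²) = 2.97×10⁴ W m⁻².
From T_eq⁴ = S(1−A)/(4σ): 1−A = 4σT_eq⁴/S.
1−A = 4 × 5.67×10⁻⁸ × (343)⁴ / 2.97×10⁴ = 0.106.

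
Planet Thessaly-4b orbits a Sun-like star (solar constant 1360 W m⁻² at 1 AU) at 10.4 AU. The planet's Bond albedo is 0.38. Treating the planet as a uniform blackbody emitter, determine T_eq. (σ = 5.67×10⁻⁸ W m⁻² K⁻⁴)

T_eq ≈ 76.6 K

Flux at 10.4 AU: S = 1360/10.4² = 12.6 W m⁻².
Energy balance: absorbed = emitted ⇒ πR²·S(1−A) = 4πR²·σT_eq⁴, so T_eq⁴ = S(1−A)/(4σ).
T_eq = [12.6 × 0.62 / (4 × 5.67×10⁻⁸)]^(1/4) = (3.44×10⁷)^(1/4) = 76.6 K.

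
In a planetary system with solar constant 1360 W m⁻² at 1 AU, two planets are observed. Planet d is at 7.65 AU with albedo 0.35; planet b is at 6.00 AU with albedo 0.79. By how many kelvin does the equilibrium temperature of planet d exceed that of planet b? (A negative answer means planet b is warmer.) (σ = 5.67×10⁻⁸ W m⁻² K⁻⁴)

ΔT ≈ 13.4 K

T_eq = [S₀(1−A)/(4σd²)]^(1/4), so T ∝ (1−A)^(1/4) / √d.
T₁ = [1360×0.65/(4×5.67×10⁻⁸×7.65²)]^(1/4) = 90.34 K.
T₂ = [1360×0.21/(4×5.67×10⁻⁸×6.00²)]^(1/4) = 76.90 K.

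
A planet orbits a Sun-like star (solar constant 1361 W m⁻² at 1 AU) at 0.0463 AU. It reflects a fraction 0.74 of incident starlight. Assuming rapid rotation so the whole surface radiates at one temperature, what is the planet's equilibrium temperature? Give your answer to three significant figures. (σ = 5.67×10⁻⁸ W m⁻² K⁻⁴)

T_eq ≈ 924 K

Flux at 0.0463 AU: S = 1361/0.0463² = 6.35×10⁵ W m⁻².
Energy balance: absorbed = emitted ⇒ πR²·S(1−A) = 4πR²·σT_eq⁴, so T_eq⁴ = S(1−A)/(4σ).
T_eq = [6.35×10⁵ × 0.26 / (4 × 5.67×10⁻⁸)]^(1/4) = (7.28×10¹¹)^(1/4) = 924 K.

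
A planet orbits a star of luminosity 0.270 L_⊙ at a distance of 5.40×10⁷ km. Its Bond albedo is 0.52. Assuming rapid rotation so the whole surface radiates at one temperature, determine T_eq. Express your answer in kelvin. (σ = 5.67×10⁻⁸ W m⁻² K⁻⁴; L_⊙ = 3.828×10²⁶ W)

T_eq ≈ 278 K

d = 5.40×10⁷ km = 5.40×10¹⁰ m.
L = 0.270 × 3.828×10²⁶ = 1.03×10²⁶ W.
Flux: S = L/(4πd²) = 1.03×10²⁶/(4π×(5.40×10¹⁰)²) = 2820 W m⁻².
Energy balance: absorbed = emitted ⇒ πR²·S(1−A) = 4πR²·σT_eq⁴, so T_eq⁴ = S(1−A)/(4σ).
T_eq = [2820 × 0.48 / (4 × 5.67×10⁻⁸)]^(1/4) = (5.97×10⁹)^(1/4) = 278 K.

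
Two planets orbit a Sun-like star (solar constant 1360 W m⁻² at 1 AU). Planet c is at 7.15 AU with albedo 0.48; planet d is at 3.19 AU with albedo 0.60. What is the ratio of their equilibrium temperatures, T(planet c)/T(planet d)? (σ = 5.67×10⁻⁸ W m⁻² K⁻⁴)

T_eq = [S₀(1−A)/(4σd²)]^(1/4), so T ∝ (1−A)^(1/4) / √d.
T₁ = [1360×0.52/(4×5.67×10⁻⁸×7.15²)]^(1/4) = 88.37 K.
T₂ = [1360×0.40/(4×5.67×10⁻⁸×3.19²)]^(1/4) = 123.91 K.

T₁/T₂ ≈ 0.713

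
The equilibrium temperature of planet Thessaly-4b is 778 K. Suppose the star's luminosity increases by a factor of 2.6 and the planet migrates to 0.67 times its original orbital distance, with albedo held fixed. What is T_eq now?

T_eq ∝ L^(1/4) · d^(−1/2).
T′ = 778 × 2.6^(1/4) / 0.67^(1/2) = 1210 K.

T_eq ≈ 1210 K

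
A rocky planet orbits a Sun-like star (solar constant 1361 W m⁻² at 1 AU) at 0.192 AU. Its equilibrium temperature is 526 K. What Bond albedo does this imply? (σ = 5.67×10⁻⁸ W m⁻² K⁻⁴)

Flux at 0.192 AU: S = 1361/0.192² = 3.69×10⁴ W m⁻².
From T_eq⁴ = S(1−A)/(4σ): 1−A = 4σT_eq⁴/S.
1−A = 4 × 5.67×10⁻⁸ × (526)⁴ / 3.69×10⁴ = 0.470.

A ≈ 0.53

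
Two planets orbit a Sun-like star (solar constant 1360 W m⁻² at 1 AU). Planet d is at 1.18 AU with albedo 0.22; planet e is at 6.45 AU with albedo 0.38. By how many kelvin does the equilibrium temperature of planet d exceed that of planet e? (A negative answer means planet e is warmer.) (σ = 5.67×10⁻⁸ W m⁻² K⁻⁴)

T_eq = [S₀(1−A)/(4σd²)]^(1/4), so T ∝ (1−A)^(1/4) / √d.
T₁ = [1360×0.78/(4×5.67×10⁻⁸×1.18²)]^(1/4) = 240.74 K.
T₂ = [1360×0.62/(4×5.67×10⁻⁸×6.45²)]^(1/4) = 97.23 K.

ΔT ≈ 143.5 K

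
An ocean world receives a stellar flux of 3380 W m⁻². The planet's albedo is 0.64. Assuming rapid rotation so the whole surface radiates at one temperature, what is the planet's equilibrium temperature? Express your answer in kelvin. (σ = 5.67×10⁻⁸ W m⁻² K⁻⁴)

Energy balance: absorbed = emitted ⇒ πR²·S(1−A) = 4πR²·σT_eq⁴, so T_eq⁴ = S(1−A)/(4σ).
T_eq = [3380 × 0.36 / (4 × 5.67×10⁻⁸)]^(1/4) = (5.37×10⁹)^(1/4) = 271 K.

T_eq ≈ 271 K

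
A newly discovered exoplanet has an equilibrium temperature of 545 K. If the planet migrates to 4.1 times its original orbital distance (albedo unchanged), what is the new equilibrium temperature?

T_eq ∝ L^(1/4) · d^(−1/2).
T′ = 545 / 4.1^(1/2) = 269 K.

T_eq ≈ 269 K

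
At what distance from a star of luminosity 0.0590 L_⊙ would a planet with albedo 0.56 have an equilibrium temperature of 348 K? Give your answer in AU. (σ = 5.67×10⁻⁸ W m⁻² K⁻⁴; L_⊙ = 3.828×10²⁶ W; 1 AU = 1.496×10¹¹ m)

L = 0.0590 × 3.828×10²⁶ = 2.26×10²⁵ W.
From T_eq⁴ = L(1−A)/(16πσd²): d = √[L(1−A)/(16πσT_eq⁴)].
d = √[2.26×10²⁵ × 0.44 / (16π × 5.67×10⁻⁸ × (348)⁴)] = 1.54×10¹⁰ m = 0.103 AU.

d ≈ 0.103 AU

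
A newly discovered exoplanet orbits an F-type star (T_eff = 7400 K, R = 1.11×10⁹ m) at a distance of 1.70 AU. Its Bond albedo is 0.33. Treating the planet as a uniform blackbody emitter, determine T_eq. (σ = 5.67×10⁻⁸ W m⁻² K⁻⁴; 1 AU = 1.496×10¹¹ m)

T_eq ≈ 313 K

d = 1.70 AU = 2.54×10¹¹ m.
L = 4πR_⋆²σT_⋆⁴ = 4π(1.11×10⁹)² × 5.67×10⁻⁸ × (7400)⁴ = 2.63×10²⁷ W.
S = L/(4πd²) = 3240 W m⁻².
Energy balance: absorbed = emitted ⇒ πR²·S(1−A) = 4πR²·σT_eq⁴, so T_eq⁴ = S(1−A)/(4σ).
T_eq = [3240 × 0.67 / (4 × 5.67×10⁻⁸)]^(1/4) = (9.57×10⁹)^(1/4) = 313 K.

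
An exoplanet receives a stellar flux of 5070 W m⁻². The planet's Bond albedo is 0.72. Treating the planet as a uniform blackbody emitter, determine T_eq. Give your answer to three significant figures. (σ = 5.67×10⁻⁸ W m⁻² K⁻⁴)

T_eq ≈ 281 K

Energy balance: absorbed = emitted ⇒ πR²·S(1−A) = 4πR²·σT_eq⁴, so T_eq⁴ = S(1−A)/(4σ).
T_eq = [5070 × 0.28 / (4 × 5.67×10⁻⁸)]^(1/4) = (6.26×10⁹)^(1/4) = 281 K.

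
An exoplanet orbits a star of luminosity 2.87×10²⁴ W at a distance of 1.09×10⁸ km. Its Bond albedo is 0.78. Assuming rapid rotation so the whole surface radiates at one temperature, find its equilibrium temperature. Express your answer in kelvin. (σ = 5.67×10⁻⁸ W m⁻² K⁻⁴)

T_eq ≈ 65.7 K

d = 1.09×10⁸ km = 1.09×10¹¹ m.
Flux: S = L/(4πd²) = 2.87×10²⁴/(4π×(1.09×10¹¹)²) = 19.2 W m⁻².
Energy balance: absorbed = emitted ⇒ πR²·S(1−A) = 4πR²·σT_eq⁴, so T_eq⁴ = S(1−A)/(4σ).
T_eq = [19.2 × 0.22 / (4 × 5.67×10⁻⁸)]^(1/4) = (1.86×10⁷)^(1/4) = 65.7 K.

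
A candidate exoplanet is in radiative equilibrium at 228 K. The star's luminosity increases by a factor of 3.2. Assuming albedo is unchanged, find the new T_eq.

T_eq ≈ 305 K

T_eq ∝ L^(1/4) · d^(−1/2).
T′ = 228 × 3.2^(1/4) = 305 K.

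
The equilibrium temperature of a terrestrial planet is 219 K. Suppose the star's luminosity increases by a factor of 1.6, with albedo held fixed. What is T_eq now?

T_eq ∝ L^(1/4) · d^(−1/2).
T′ = 219 × 1.6^(1/4) = 246 K.

T_eq ≈ 246 K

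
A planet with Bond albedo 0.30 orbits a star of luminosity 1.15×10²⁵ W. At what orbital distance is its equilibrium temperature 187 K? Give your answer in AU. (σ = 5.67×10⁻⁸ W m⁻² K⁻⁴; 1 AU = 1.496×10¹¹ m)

d ≈ 0.321 AU

From T_eq⁴ = L(1−A)/(16πσd²): d = √[L(1−A)/(16πσT_eq⁴)].
d = √[1.15×10²⁵ × 0.70 / (16π × 5.67×10⁻⁸ × (187)⁴)] = 4.81×10¹⁰ m = 0.321 AU.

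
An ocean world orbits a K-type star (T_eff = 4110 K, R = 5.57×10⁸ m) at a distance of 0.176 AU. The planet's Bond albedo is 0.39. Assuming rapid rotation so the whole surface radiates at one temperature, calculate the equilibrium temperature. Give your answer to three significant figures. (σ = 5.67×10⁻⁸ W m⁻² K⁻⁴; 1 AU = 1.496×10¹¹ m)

T_eq ≈ 374 K

d = 0.176 AU = 2.63×10¹⁰ m.
L = 4πR_⋆²σT_⋆⁴ = 4π(5.57×10⁸)² × 5.67×10⁻⁸ × (4110)⁴ = 6.31×10²⁵ W.
S = L/(4πd²) = 7240 W m⁻².
Energy balance: absorbed = emitted ⇒ πR²·S(1−A) = 4πR²·σT_eq⁴, so T_eq⁴ = S(1−A)/(4σ).
T_eq = [7240 × 0.61 / (4 × 5.67×10⁻⁸)]^(1/4) = (1.95×10¹⁰)^(1/4) = 374 K.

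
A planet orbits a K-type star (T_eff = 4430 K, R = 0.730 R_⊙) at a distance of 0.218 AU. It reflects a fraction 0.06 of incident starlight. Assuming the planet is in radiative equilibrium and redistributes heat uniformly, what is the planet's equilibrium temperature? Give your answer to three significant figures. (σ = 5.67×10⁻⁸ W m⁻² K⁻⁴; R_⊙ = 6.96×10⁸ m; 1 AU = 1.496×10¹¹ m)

T_eq ≈ 385 K

R_⋆ = 0.730 × 6.96×10⁸ = 5.08×10⁸ m.
d = 0.218 AU = 3.26×10¹⁰ m.
L = 4πR_⋆²σT_⋆⁴ = 4π(5.08×10⁸)² × 5.67×10⁻⁸ × (4430)⁴ = 7.08×10²⁵ W.
S = L/(4πd²) = 5300 W m⁻².
Energy balance: absorbed = emitted ⇒ πR²·S(1−A) = 4πR²·σT_eq⁴, so T_eq⁴ = S(1−A)/(4σ).
T_eq = [5300 × 0.94 / (4 × 5.67×10⁻⁸)]^(1/4) = (2.20×10¹⁰)^(1/4) = 385 K.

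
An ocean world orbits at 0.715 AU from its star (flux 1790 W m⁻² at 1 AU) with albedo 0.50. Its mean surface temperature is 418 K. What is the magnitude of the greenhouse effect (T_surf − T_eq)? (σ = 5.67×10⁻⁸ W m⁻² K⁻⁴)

ΔT ≈ 121.6 K

S = 1790/0.715² = 3501 W m⁻².
T_eq = [S(1−A)/(4σ)]^(1/4) = [3501×0.50/(4×5.67×10⁻⁸)]^(1/4) = 296.4 K.
ΔT = T_surf − T_eq = 418 − 296.4.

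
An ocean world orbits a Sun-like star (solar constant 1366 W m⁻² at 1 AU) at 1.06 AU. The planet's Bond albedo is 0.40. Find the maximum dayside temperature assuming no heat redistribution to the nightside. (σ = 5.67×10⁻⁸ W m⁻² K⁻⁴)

T_ss ≈ 337 K

Flux at 1.06 AU: S = 1366/1.06² = 1220 W m⁻².
With no redistribution each surface element balances locally: S(1−A) = σT⁴.
T = [1220 × 0.60 / 5.67×10⁻⁸]^(1/4) = (1.29×10¹⁰)^(1/4) = 337 K.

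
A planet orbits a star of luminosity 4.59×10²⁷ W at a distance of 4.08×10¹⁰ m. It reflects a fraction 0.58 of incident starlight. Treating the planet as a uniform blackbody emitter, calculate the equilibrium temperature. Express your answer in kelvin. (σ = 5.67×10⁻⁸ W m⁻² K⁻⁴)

T_eq ≈ 798 K

Flux: S = L/(4πd²) = 4.59×10²⁷/(4π×(4.08×10¹⁰)²) = 2.19×10⁵ W m⁻².
Energy balance: absorbed = emitted ⇒ πR²·S(1−A) = 4πR²·σT_eq⁴, so T_eq⁴ = S(1−A)/(4σ).
T_eq = [2.19×10⁵ × 0.42 / (4 × 5.67×10⁻⁸)]^(1/4) = (4.06×10¹¹)^(1/4) = 798 K.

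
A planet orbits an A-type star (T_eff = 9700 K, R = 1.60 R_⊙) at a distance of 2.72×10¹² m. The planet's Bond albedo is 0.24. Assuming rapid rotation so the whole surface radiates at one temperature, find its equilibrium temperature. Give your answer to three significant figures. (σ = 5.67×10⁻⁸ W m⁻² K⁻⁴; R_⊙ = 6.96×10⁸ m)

T_eq ≈ 130 K

R_⋆ = 1.60 × 6.96×10⁸ = 1.11×10⁹ m.
L = 4πR_⋆²σT_⋆⁴ = 4π(1.11×10⁹)² × 5.67×10⁻⁸ × (9700)⁴ = 7.82×10²⁷ W.
S = L/(4πd²) = 84.1 W m⁻².
Energy balance: absorbed = emitted ⇒ πR²·S(1−A) = 4πR²·σT_eq⁴, so T_eq⁴ = S(1−A)/(4σ).
T_eq = [84.1 × 0.76 / (4 × 5.67×10⁻⁸)]^(1/4) = (2.82×10⁸)^(1/4) = 130 K.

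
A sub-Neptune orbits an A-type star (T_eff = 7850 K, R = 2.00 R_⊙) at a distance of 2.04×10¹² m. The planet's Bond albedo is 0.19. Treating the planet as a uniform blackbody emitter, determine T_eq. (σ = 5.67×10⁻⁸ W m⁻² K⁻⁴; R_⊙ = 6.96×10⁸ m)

T_eq ≈ 138 K

R_⋆ = 2.00 × 6.96×10⁸ = 1.39×10⁹ m.
L = 4πR_⋆²σT_⋆⁴ = 4π(1.39×10⁹)² × 5.67×10⁻⁸ × (7850)⁴ = 5.24×10²⁷ W.
S = L/(4πd²) = 100 W m⁻².
Energy balance: absorbed = emitted ⇒ πR²·S(1−A) = 4πR²·σT_eq⁴, so T_eq⁴ = S(1−A)/(4σ).
T_eq = [100 × 0.81 / (4 × 5.67×10⁻⁸)]^(1/4) = (3.58×10⁸)^(1/4) = 138 K.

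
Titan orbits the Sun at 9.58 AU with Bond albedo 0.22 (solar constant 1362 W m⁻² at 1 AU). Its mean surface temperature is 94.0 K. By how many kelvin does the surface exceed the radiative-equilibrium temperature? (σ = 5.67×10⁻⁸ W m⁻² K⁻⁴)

ΔT ≈ 9.5 K

S = 1362/9.58² = 14.84 W m⁻².
T_eq = [S(1−A)/(4σ)]^(1/4) = [14.84×0.78/(4×5.67×10⁻⁸)]^(1/4) = 84.5 K.
ΔT = T_surf − T_eq = 94 − 84.5.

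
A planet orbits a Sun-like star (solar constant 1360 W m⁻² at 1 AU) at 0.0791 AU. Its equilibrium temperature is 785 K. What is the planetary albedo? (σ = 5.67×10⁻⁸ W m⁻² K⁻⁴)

Flux at 0.0791 AU: S = 1360/0.0791² = 2.17×10⁵ W m⁻².
From T_eq⁴ = S(1−A)/(4σ): 1−A = 4σT_eq⁴/S.
1−A = 4 × 5.67×10⁻⁸ × (785)⁴ / 2.17×10⁵ = 0.396.

A ≈ 0.60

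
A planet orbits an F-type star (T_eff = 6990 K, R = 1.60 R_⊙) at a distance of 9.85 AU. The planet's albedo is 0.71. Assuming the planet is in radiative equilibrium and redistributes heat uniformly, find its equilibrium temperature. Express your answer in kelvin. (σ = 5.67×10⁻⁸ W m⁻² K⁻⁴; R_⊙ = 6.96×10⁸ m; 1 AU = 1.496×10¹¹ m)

T_eq ≈ 99.7 K

R_⋆ = 1.60 × 6.96×10⁸ = 1.11×10⁹ m.
d = 9.85 AU = 1.47×10¹² m.
L = 4πR_⋆²σT_⋆⁴ = 4π(1.11×10⁹)² × 5.67×10⁻⁸ × (6990)⁴ = 2.11×10²⁷ W.
S = L/(4πd²) = 77.3 W m⁻².
Energy balance: absorbed = emitted ⇒ πR²·S(1−A) = 4πR²·σT_eq⁴, so T_eq⁴ = S(1−A)/(4σ).
T_eq = [77.3 × 0.29 / (4 × 5.67×10⁻⁸)]^(1/4) = (9.88×10⁷)^(1/4) = 99.7 K.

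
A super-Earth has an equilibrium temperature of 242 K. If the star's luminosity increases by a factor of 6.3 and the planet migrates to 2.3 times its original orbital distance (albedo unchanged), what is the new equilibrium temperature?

T_eq ∝ L^(1/4) · d^(−1/2).
T′ = 242 × 6.3^(1/4) / 2.3^(1/2) = 253 K.

T_eq ≈ 253 K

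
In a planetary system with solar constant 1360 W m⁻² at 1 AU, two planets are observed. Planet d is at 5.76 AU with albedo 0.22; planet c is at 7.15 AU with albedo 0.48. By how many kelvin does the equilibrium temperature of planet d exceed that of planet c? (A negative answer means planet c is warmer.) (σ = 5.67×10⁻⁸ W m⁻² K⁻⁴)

ΔT ≈ 20.6 K

T_eq = [S₀(1−A)/(4σd²)]^(1/4), so T ∝ (1−A)^(1/4) / √d.
T₁ = [1360×0.78/(4×5.67×10⁻⁸×5.76²)]^(1/4) = 108.96 K.
T₂ = [1360×0.52/(4×5.67×10⁻⁸×7.15²)]^(1/4) = 88.37 K.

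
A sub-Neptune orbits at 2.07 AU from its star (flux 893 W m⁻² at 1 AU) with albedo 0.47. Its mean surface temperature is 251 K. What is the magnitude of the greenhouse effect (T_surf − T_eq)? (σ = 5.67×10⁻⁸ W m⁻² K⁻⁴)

S = 893/2.07² = 208.4 W m⁻².
T_eq = [S(1−A)/(4σ)]^(1/4) = [208.4×0.53/(4×5.67×10⁻⁸)]^(1/4) = 148.6 K.
ΔT = T_surf − T_eq = 251 − 148.6.

ΔT ≈ 102.4 K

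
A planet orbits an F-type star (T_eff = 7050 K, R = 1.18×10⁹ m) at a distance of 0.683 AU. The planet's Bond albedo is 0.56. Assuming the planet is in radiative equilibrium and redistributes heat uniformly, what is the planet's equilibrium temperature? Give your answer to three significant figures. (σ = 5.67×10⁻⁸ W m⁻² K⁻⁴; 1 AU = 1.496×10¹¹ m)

d = 0.683 AU = 1.02×10¹¹ m.
L = 4πR_⋆²σT_⋆⁴ = 4π(1.18×10⁹)² × 5.67×10⁻⁸ × (7050)⁴ = 2.45×10²⁷ W.
S = L/(4πd²) = 1.87×10⁴ W m⁻².
Energy balance: absorbed = emitted ⇒ πR²·S(1−A) = 4πR²·σT_eq⁴, so T_eq⁴ = S(1−A)/(4σ).
T_eq = [1.87×10⁴ × 0.44 / (4 × 5.67×10⁻⁸)]^(1/4) = (3.62×10¹⁰)^(1/4) = 436 K.

T_eq ≈ 436 K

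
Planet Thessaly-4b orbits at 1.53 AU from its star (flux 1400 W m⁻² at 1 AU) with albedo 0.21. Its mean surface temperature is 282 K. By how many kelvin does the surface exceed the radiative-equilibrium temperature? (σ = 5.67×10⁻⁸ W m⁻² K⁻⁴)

S = 1400/1.53² = 598.1 W m⁻².
T_eq = [S(1−A)/(4σ)]^(1/4) = [598.1×0.79/(4×5.67×10⁻⁸)]^(1/4) = 213.6 K.
ΔT = T_surf − T_eq = 282 − 213.6.

ΔT ≈ 68.4 K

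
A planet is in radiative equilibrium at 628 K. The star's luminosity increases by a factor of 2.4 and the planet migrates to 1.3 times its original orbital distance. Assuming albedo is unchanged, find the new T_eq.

T_eq ≈ 686 K

T_eq ∝ L^(1/4) · d^(−1/2).
T′ = 628 × 2.4^(1/4) / 1.3^(1/2) = 686 K.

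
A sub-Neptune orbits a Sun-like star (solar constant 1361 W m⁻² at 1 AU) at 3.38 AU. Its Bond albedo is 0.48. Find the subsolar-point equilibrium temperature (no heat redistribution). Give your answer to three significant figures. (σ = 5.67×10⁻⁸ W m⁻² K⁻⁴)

Flux at 3.38 AU: S = 1361/3.38² = 119 W m⁻².
At the subsolar point the surface absorbs S(1−A) and emits σT⁴ per unit area — no factor of 4, since only the local patch is in balance.
T = [119 × 0.52 / 5.67×10⁻⁸]^(1/4) = (1.09×10⁹)^(1/4) = 182 K.

T_ss ≈ 182 K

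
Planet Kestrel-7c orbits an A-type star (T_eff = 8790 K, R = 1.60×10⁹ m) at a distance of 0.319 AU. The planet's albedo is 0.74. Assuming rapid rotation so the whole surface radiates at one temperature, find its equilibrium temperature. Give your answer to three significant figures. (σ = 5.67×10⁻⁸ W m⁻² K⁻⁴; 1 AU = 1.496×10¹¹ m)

T_eq ≈ 813 K

d = 0.319 AU = 4.77×10¹⁰ m.
L = 4πR_⋆²σT_⋆⁴ = 4π(1.60×10⁹)² × 5.67×10⁻⁸ × (8790)⁴ = 1.09×10²⁸ W.
S = L/(4πd²) = 3.80×10⁵ W m⁻².
Energy balance: absorbed = emitted ⇒ πR²·S(1−A) = 4πR²·σT_eq⁴, so T_eq⁴ = S(1−A)/(4σ).
T_eq = [3.80×10⁵ × 0.26 / (4 × 5.67×10⁻⁸)]^(1/4) = (4.36×10¹¹)^(1/4) = 813 K.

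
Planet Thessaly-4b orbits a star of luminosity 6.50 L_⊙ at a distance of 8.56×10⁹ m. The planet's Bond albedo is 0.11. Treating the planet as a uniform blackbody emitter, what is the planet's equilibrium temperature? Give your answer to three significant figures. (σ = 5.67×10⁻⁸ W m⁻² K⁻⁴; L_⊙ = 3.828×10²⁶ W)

T_eq ≈ 1800 K

L = 6.50 × 3.828×10²⁶ = 2.49×10²⁷ W.
Flux: S = L/(4πd²) = 2.49×10²⁷/(4π×(8.56×10⁹)²) = 2.70×10⁶ W m⁻².
Energy balance: absorbed = emitted ⇒ πR²·S(1−A) = 4πR²·σT_eq⁴, so T_eq⁴ = S(1−A)/(4σ).
T_eq = [2.70×10⁶ × 0.89 / (4 × 5.67×10⁻⁸)]^(1/4) = (1.06×10¹³)^(1/4) = 1800 K.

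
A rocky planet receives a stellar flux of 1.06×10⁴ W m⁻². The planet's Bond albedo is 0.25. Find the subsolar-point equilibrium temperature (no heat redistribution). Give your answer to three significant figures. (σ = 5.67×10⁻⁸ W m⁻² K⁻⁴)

T_ss ≈ 612 K

At the subsolar point the surface absorbs S(1−A) and emits σT⁴ per unit area — no factor of 4, since only the local patch is in balance.
T = [1.06×10⁴ × 0.75 / 5.67×10⁻⁸]^(1/4) = (1.40×10¹¹)^(1/4) = 612 K.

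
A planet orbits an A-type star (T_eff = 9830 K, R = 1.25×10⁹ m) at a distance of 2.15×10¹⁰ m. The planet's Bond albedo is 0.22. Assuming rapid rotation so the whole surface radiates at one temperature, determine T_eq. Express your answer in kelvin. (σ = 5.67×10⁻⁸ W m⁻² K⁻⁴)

L = 4πR_⋆²σT_⋆⁴ = 4π(1.25×10⁹)² × 5.67×10⁻⁸ × (9830)⁴ = 1.04×10²⁸ W.
S = L/(4πd²) = 1.79×10⁶ W m⁻².
Energy balance: absorbed = emitted ⇒ πR²·S(1−A) = 4πR²·σT_eq⁴, so T_eq⁴ = S(1−A)/(4σ).
T_eq = [1.79×10⁶ × 0.78 / (4 × 5.67×10⁻⁸)]^(1/4) = (6.15×10¹²)^(1/4) = 1580 K.

T_eq ≈ 1580 K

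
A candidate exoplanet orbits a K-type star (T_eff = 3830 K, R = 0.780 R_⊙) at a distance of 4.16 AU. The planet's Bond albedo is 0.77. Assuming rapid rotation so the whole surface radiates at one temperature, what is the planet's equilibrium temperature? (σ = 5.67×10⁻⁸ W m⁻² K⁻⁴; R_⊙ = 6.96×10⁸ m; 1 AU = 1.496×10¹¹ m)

R_⋆ = 0.780 × 6.96×10⁸ = 5.43×10⁸ m.
d = 4.16 AU = 6.22×10¹¹ m.
L = 4πR_⋆²σT_⋆⁴ = 4π(5.43×10⁸)² × 5.67×10⁻⁸ × (3830)⁴ = 4.52×10²⁵ W.
S = L/(4πd²) = 9.28 W m⁻².
Energy balance: absorbed = emitted ⇒ πR²·S(1−A) = 4πR²·σT_eq⁴, so T_eq⁴ = S(1−A)/(4σ).
T_eq = [9.28 × 0.23 / (4 × 5.67×10⁻⁸)]^(1/4) = (9.42×10⁶)^(1/4) = 55.4 K.

T_eq ≈ 55.4 K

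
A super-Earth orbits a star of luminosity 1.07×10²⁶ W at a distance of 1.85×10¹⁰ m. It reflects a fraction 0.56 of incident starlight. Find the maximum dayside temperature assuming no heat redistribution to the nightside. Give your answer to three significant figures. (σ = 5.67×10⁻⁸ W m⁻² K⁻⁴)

T_ss ≈ 663 K

Flux: S = L/(4πd²) = 1.07×10²⁶/(4π×(1.85×10¹⁰)²) = 2.49×10⁴ W m⁻².
With no redistribution each surface element balances locally: S(1−A) = σT⁴.
T = [2.49×10⁴ × 0.44 / 5.67×10⁻⁸]^(1/4) = (1.93×10¹¹)^(1/4) = 663 K.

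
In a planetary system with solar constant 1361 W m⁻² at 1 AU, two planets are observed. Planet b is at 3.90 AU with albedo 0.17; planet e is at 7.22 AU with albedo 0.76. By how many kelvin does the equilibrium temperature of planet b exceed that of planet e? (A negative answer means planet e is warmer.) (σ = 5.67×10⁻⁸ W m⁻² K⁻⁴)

T_eq = [S₀(1−A)/(4σd²)]^(1/4), so T ∝ (1−A)^(1/4) / √d.
T₁ = [1361×0.83/(4×5.67×10⁻⁸×3.90²)]^(1/4) = 134.52 K.
T₂ = [1361×0.24/(4×5.67×10⁻⁸×7.22²)]^(1/4) = 72.50 K.

ΔT ≈ 62.0 K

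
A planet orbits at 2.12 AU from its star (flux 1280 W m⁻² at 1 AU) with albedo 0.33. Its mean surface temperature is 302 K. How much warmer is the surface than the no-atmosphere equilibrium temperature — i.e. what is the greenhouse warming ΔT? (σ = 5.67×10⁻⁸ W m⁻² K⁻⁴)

S = 1280/2.12² = 284.8 W m⁻².
T_eq = [S(1−A)/(4σ)]^(1/4) = [284.8×0.67/(4×5.67×10⁻⁸)]^(1/4) = 170.3 K.
ΔT = T_surf − T_eq = 302 − 170.3.

ΔT ≈ 131.7 K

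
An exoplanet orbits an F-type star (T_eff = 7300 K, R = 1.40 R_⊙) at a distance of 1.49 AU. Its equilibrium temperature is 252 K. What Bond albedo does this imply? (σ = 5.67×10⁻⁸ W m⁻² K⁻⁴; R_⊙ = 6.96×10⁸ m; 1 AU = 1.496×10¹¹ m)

R_⋆ = 1.40 × 6.96×10⁸ = 9.74×10⁸ m.
d = 1.49 AU = 2.23×10¹¹ m.
L = 4πR_⋆²σT_⋆⁴ = 4π(9.74×10⁸)² × 5.67×10⁻⁸ × (7300)⁴ = 1.92×10²⁷ W.
S = L/(4πd²) = 3080 W m⁻².
From T_eq⁴ = S(1−A)/(4σ): 1−A = 4σT_eq⁴/S.
1−A = 4 × 5.67×10⁻⁸ × (252)⁴ / 3080 = 0.297.

A ≈ 0.70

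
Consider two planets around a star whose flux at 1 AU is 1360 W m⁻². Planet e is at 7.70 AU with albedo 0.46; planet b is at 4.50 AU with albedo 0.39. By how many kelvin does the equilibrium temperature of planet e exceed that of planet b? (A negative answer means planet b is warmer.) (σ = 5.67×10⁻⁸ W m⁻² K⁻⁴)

T_eq = [S₀(1−A)/(4σd²)]^(1/4), so T ∝ (1−A)^(1/4) / √d.
T₁ = [1360×0.54/(4×5.67×10⁻⁸×7.70²)]^(1/4) = 85.97 K.
T₂ = [1360×0.61/(4×5.67×10⁻⁸×4.50²)]^(1/4) = 115.93 K.

ΔT ≈ -30.0 K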